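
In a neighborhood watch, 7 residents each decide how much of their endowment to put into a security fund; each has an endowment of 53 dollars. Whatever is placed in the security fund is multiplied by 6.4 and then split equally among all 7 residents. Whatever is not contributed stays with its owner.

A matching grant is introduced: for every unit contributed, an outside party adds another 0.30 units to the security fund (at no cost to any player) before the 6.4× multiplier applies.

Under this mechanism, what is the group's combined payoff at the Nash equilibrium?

3086.72 dollars

Under the mechanism each unit contributed yields 6.4 × 1.30 / 7 = 1.1886 back to its contributor per unit of net cost, which exceeds 1, making full contribution the dominant choice for everyone.
So the Nash equilibrium is full contribution by all 7; the group earns 6.4 × 1.30 × 371 = 3086.72.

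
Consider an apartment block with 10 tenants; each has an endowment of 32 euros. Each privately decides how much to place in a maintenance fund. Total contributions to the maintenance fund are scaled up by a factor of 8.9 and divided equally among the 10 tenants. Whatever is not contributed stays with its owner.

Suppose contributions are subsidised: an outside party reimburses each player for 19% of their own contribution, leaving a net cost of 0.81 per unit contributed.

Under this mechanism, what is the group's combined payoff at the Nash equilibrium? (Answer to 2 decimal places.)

Under the mechanism each unit contributed yields (8.9/10) / 0.81 = 1.0988 back to its contributor per unit of net cost, which exceeds 1, making full contribution the dominant choice for everyone.
At the Nash equilibrium everyone contributes 32. Group total payoff = 10 × (32 × 0.19 + 8.9 × 32) = 2908.80.

2908.80 euros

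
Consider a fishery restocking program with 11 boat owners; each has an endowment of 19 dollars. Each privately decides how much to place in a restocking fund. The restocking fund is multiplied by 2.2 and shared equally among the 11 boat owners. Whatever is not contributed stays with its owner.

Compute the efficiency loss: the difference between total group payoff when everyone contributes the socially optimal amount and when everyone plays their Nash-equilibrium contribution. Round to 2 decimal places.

250.80 dollars

Each contributed unit returns 2.2/11 = 0.2000 to its contributor — below 1 — so contributing 0 is dominant for every player. At the Nash equilibrium everyone keeps their 19, and the group total is 11 × 19 = 209.
Each contributed unit returns 2.200 to the group as a whole (0.2000 to each of 11 players), which exceeds 1, so the social optimum is full contribution: group total = 2.200 × 209 = 459.80.
Efficiency loss = 459.80 − 209 = 250.80.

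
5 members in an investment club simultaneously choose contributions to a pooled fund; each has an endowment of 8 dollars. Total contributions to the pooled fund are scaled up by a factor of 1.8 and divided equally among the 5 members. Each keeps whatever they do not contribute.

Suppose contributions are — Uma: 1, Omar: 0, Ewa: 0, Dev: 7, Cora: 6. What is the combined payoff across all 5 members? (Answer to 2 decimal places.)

Total contributed: 1 + 0 + 0 + 7 + 6 = 14; total kept: 5 × 8 − 14 = 26.
The pooled fund pays out 1.8 × 14 = 25.20 in aggregate.
Group total = 26 + 25.20 = 51.20.

51.20 dollars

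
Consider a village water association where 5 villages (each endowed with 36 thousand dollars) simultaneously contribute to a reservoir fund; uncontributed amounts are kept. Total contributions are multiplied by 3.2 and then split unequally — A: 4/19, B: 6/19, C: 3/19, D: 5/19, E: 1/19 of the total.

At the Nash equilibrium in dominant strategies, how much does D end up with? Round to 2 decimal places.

A player with share s gets back 3.2·s per unit contributed, so full contribution is dominant for anyone with s > 1/3.2 = 0.3125 and zero contribution is dominant for anyone below.
Only B (6/19) clears that bar, contributing 36; the remaining 4 contribute 0. Total contributed: 36.
D keeps 36 and receives 3.2 × 36 × 5/19 = 30.32 from the reservoir fund, for a payoff of 66.32.

66.32 thousand dollars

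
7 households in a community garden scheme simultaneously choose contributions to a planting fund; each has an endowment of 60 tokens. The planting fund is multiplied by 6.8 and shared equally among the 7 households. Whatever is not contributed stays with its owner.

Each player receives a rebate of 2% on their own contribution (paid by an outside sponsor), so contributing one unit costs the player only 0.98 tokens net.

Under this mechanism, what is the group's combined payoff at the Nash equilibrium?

420.00 tokens

The effective private return is (6.8/7) / 0.98 = 0.9913, which is still under 1, so the mechanism doesn't change anyone's dominant strategy: zero contribution.
Everyone keeps their endowment and the group total is 7 × 60 = 420.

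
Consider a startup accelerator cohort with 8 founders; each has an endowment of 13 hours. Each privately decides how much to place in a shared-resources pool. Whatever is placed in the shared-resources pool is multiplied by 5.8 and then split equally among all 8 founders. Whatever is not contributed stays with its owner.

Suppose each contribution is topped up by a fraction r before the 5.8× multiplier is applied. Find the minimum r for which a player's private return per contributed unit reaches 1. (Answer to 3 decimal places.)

With matching at rate r, one contributed unit becomes (1 + r) in the shared-resources pool and returns 5.8 × (1 + r) / 8 to the contributor.
Setting this equal to 1: 1 + r = 8/5.8 = 1.3793.
So the minimum matching rate is r = 1.3793 − 1 = 0.379.

0.379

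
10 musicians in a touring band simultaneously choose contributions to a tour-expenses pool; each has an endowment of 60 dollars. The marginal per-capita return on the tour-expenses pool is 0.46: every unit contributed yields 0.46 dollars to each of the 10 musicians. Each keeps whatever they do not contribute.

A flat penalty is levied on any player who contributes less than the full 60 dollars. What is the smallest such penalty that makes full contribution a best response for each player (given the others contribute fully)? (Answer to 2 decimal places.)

Given the others contribute fully, the best deviation is to contribute 0 (any partial contribution still incurs the fine and gives up units whose private return 0.46 is below 1).
Deviating from 60 to 0 saves 60 dollars but forfeits the deviator's share of the drop in the tour-expenses pool: 0.46 × 60 = 27.60.
So the deviation gain is 60 − 27.60 = 32.40, and the fine must be at least 32.40 dollars to wipe it out.

32.40 dollars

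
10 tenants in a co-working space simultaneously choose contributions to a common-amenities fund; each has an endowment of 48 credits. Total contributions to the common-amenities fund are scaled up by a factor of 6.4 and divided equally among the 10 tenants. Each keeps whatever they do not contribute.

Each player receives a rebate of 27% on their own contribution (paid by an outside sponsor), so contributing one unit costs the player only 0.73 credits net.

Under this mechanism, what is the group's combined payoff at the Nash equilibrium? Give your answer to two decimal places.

Even with the mechanism, each unit contributed returns only (6.4/10) / 0.73 = 0.8767 per unit of net cost, so contributing nothing is still dominant.
Everyone keeps their endowment and the group total is 10 × 48 = 480.

480.00 credits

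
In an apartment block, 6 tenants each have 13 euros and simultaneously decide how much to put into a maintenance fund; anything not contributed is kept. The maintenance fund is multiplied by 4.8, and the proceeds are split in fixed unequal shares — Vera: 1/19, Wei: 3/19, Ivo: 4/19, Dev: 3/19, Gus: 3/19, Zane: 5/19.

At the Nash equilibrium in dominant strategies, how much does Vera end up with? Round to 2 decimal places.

19.57 euros

A player with share s gets back 4.8·s per unit contributed, so full contribution is dominant for anyone with s > 1/4.8 = 0.2083 and zero contribution is dominant for anyone below.
Ivo and Zane clear that bar, contributing 13 each; the remaining 4 contribute 0. Total contributed: 26.
Vera keeps 13 and receives 4.8 × 26 × 1/19 = 6.57 from the maintenance fund, for a payoff of 19.57.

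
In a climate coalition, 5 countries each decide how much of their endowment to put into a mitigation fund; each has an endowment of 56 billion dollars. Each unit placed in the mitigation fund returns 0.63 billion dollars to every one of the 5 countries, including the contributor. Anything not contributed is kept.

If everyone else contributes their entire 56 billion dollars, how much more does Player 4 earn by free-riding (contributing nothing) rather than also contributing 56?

Switching from a contribution of 56 to 0 lets Player 4 keep an extra 56 billion dollars, but lowers the mitigation fund by 56, which costs Player 4 their own share of that drop: 0.63 × 56 = 35.28.
Net gain = 56 − 35.28 = 20.72. The private return per contributed unit (0.63) is below 1, so free-riding is indeed the best response regardless of what the others do.

20.72 billion dollars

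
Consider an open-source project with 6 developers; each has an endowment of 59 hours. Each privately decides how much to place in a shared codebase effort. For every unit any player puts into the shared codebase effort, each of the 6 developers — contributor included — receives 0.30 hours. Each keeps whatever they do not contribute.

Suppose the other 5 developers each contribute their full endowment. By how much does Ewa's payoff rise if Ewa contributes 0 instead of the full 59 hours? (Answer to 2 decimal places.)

Switching from a contribution of 59 to 0 lets Ewa keep an extra 59 hours, but lowers the shared codebase effort by 59, which costs Ewa their own share of that drop: 0.30 × 59 = 17.70.
Net gain = 59 − 17.70 = 41.30. The private return per contributed unit (0.30) is below 1, so free-riding is indeed the best response regardless of what the others do.

41.30 hours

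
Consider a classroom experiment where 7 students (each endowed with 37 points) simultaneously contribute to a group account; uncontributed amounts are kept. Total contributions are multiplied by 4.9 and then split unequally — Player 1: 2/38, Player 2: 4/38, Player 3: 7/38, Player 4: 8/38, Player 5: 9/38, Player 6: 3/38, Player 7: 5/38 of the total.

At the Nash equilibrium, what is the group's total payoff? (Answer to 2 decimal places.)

Player j's private return per contributed unit is 4.9 × (j's share). Contributing is weakly dominant for j when that share is at least 1/4.9 = 0.2041, and contributing 0 is dominant otherwise.
The shares above 0.2041 belong to Player 4 and Player 5, contributing 37 each; the remaining 5 contribute 0. Total contributed: 74.
The group account pays out 4.9 × 74 = 362.60 in total (split across the unequal shares, but the aggregate is all that matters for the group sum).
The 5 free-riders keep 37 each, adding 185. Group total = 185 + 362.60 = 547.60.

547.60 points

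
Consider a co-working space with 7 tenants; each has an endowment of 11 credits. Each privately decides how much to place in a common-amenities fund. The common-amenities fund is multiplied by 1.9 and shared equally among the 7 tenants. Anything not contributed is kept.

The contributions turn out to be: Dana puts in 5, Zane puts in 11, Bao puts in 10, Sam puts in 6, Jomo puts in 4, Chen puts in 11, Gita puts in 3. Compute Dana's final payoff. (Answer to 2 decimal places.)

Total contributed: 5 + 11 + 10 + 6 + 4 + 11 + 3 = 50.
Each receives 1.9 × 50 / 7 = 13.57 from the common-amenities fund.
Dana keeps 11 − 5 = 6, so Dana's payoff is 6 + 13.57 = 19.57.

19.57 credits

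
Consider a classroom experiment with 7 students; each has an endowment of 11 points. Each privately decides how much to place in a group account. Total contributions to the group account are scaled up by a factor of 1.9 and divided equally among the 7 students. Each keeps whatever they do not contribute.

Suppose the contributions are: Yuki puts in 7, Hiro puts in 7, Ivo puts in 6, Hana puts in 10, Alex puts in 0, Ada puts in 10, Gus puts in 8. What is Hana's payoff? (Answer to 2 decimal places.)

14.03 points

Total contributed: 7 + 7 + 6 + 10 + 0 + 10 + 8 = 48.
Each receives 1.9 × 48 / 7 = 13.03 from the group account.
Hana keeps 11 − 10 = 1, so Hana's payoff is 1 + 13.03 = 14.03.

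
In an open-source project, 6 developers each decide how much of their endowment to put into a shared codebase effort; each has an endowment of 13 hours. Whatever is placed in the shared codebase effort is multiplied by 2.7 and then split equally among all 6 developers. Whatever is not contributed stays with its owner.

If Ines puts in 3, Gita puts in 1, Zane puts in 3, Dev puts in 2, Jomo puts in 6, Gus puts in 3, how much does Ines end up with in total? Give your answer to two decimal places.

18.10 hours

Total contributed: 3 + 1 + 3 + 2 + 6 + 3 = 18.
Each receives 2.7 × 18 / 6 = 8.10 from the shared codebase effort.
Ines keeps 13 − 3 = 10, so Ines's payoff is 10 + 8.10 = 18.10.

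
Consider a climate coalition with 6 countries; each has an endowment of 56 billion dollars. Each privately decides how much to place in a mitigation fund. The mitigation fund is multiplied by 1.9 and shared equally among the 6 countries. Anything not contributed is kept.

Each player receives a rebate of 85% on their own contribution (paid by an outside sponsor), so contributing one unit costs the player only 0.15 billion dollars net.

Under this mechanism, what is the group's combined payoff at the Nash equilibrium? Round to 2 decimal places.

924.00 billion dollars

The effective private return per unit is now (1.9/6) / 0.15 = 2.1111 > 1, so every player's dominant strategy flips to full contribution.
So the Nash equilibrium is full contribution by all 6; the group earns 6 × (56 × 0.85 + 1.9 × 56) = 924.00.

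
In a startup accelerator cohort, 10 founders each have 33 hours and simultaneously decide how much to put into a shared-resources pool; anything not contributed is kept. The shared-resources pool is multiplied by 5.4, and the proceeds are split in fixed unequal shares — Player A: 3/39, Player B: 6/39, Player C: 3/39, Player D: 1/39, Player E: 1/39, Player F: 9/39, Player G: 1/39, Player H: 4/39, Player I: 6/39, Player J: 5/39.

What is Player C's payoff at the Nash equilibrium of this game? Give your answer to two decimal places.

46.71 hours

Player j's private return per contributed unit is 5.4 × (j's share). Contributing is weakly dominant for j when that share is at least 1/5.4 = 0.1852, and contributing 0 is dominant otherwise.
The only share above 0.1852 is Player F's 9/39, contributing 33; the remaining 9 contribute 0. Total contributed: 33.
Player C keeps 33 and receives 5.4 × 33 × 3/39 = 13.71 from the shared-resources pool, for a payoff of 46.71.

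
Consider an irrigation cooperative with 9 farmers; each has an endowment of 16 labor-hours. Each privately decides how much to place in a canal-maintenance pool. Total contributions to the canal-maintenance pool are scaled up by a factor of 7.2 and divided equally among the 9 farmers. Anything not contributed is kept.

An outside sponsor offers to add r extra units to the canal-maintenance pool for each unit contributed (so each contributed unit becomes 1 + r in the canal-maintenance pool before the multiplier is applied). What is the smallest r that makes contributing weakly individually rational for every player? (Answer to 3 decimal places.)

0.250

With matching at rate r, one contributed unit becomes (1 + r) in the canal-maintenance pool and returns 7.2 × (1 + r) / 9 to the contributor.
Setting this equal to 1: 1 + r = 9/7.2 = 1.2500.
So the minimum matching rate is r = 1.2500 − 1 = 0.250.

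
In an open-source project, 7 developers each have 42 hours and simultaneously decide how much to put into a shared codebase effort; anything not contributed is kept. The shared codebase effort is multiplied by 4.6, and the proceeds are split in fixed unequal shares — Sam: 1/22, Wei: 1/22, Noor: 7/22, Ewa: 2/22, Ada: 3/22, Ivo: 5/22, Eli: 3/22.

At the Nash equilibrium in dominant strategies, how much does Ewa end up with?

A player with share s gets back 4.6·s per unit contributed, so full contribution is dominant for anyone with s > 1/4.6 = 0.2174 and zero contribution is dominant for anyone below.
The shares above 0.2174 belong to Noor and Ivo, contributing 42 each; the remaining 5 contribute 0. Total contributed: 84.
Ewa keeps 42 and receives 4.6 × 84 × 2/22 = 35.13 from the shared codebase effort, for a payoff of 77.13.

77.13 hours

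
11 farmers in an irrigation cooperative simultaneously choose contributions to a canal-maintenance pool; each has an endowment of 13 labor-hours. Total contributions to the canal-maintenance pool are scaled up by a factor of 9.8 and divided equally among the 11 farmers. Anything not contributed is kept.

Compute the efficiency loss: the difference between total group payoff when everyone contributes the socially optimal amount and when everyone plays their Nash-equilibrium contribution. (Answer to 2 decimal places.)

Each contributed unit returns 9.8/11 = 0.8909 to its contributor — below 1 — so contributing 0 is dominant for every player. At the Nash equilibrium everyone keeps their 13, and the group total is 11 × 13 = 143.
Each contributed unit returns 9.800 to the group as a whole (0.8909 to each of 11 players), which exceeds 1, so the social optimum is full contribution: group total = 9.800 × 143 = 1401.40.
Efficiency loss = 1401.40 − 143 = 1258.40.

1258.40 labor-hours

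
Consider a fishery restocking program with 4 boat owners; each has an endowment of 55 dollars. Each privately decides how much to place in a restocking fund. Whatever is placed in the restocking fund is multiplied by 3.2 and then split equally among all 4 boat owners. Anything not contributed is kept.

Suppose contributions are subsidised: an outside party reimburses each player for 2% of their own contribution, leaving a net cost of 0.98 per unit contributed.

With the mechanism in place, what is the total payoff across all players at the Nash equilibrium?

The effective private return is (3.2/4) / 0.98 = 0.8163, which is still under 1, so the mechanism doesn't change anyone's dominant strategy: zero contribution.
Everyone keeps their endowment and the group total is 4 × 55 = 220.

220.00 dollars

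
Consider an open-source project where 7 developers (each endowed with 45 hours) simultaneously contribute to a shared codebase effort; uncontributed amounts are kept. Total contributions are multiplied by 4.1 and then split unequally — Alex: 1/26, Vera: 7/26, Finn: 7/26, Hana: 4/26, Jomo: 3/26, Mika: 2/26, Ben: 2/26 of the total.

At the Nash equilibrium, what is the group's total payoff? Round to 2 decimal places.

594.00 hours

For player j, contributing a unit is worthwhile iff 4.1 × (j's share) ≥ 1, i.e. iff j's share is at least 0.2439.
Vera and Finn clear that bar, contributing 45 each; the remaining 5 contribute 0. Total contributed: 90.
The shared codebase effort pays out 4.1 × 90 = 369.00 in total (split across the unequal shares, but the aggregate is all that matters for the group sum).
The 5 free-riders keep 45 each, adding 225. Group total = 225 + 369.00 = 594.00.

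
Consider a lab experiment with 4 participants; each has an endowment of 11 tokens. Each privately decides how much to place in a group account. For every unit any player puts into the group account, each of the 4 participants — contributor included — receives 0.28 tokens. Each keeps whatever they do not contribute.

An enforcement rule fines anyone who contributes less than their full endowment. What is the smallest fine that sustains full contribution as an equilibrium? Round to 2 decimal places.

7.92 tokens

Given the others contribute fully, the best deviation is to contribute 0 (any partial contribution still incurs the fine and gives up units whose private return 0.28 is below 1).
Deviating from 11 to 0 saves 11 tokens but forfeits the deviator's share of the drop in the group account: 0.28 × 11 = 3.08.
So the deviation gain is 11 − 3.08 = 7.92, and the fine must be at least 7.92 tokens to wipe it out.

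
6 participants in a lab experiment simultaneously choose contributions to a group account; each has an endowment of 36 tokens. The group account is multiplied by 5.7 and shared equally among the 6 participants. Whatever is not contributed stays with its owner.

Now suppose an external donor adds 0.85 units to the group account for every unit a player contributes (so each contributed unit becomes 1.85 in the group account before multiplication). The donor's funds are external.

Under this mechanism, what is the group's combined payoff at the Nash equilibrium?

2277.72 tokens

The effective private return per unit is now 5.7 × 1.85 / 6 = 1.7575 > 1, so every player's dominant strategy flips to full contribution.
At the Nash equilibrium everyone contributes 36. Group total payoff = 5.7 × 1.85 × 216 = 2277.72.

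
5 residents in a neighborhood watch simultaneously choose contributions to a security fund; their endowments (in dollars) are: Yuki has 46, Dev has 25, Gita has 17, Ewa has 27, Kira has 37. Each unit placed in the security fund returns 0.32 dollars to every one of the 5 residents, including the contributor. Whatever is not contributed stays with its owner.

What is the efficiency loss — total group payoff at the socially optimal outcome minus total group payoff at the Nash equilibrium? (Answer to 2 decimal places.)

The private return per contributed unit is 0.32 < 1 for everyone, so the Nash equilibrium is zero contribution and the group total is Σ E_j = 46 + 25 + 17 + 27 + 37 = 152.
Each contributed unit returns 1.600 to the group, so the social optimum is full contribution by everyone: group total = 1.600 × 152 = 243.20.
Efficiency loss = (1.600 − 1) × 152 = 91.20.

91.20 dollars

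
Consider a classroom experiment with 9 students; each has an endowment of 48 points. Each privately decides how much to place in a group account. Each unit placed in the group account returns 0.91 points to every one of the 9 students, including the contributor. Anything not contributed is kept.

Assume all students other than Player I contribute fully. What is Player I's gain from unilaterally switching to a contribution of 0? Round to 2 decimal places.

Switching from a contribution of 48 to 0 lets Player I keep an extra 48 points, but lowers the group account by 48, which costs Player I their own share of that drop: 0.91 × 48 = 43.68.
Net gain = 48 − 43.68 = 4.32. The private return per contributed unit (0.91) is below 1, so free-riding is indeed the best response regardless of what the others do.

4.32 points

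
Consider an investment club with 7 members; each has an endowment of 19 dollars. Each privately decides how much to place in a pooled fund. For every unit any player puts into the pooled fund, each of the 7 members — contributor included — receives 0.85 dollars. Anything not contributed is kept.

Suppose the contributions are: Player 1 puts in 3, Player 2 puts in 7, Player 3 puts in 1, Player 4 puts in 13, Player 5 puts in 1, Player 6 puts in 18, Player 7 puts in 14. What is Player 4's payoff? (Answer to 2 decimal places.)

Total contributed: 3 + 7 + 1 + 13 + 1 + 18 + 14 = 57.
Each receives 0.85 × 57 = 48.45 from the pooled fund.
Player 4 keeps 19 − 13 = 6, so Player 4's payoff is 6 + 48.45 = 54.45.

54.45 dollars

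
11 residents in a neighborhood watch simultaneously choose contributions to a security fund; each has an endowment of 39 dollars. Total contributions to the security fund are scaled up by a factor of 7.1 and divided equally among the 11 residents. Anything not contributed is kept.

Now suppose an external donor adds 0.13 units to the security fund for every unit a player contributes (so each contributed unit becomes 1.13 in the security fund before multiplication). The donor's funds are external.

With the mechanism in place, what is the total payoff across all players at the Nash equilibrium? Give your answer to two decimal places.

Even with the mechanism, each unit contributed returns only 7.1 × 1.13 / 11 = 0.7294 per unit of net cost, so contributing nothing is still dominant.
Everyone keeps their endowment and the group total is 11 × 39 = 429.

429.00 dollars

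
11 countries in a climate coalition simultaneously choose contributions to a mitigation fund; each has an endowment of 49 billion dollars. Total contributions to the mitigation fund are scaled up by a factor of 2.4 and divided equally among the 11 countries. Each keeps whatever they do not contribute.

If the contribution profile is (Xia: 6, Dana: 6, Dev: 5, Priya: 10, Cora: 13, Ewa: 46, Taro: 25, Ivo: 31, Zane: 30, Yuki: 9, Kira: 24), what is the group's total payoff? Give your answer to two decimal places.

Total contributed: 6 + 6 + 5 + 10 + 13 + 46 + 25 + 31 + 30 + 9 + 24 = 205; total kept: 11 × 49 − 205 = 334.
The mitigation fund pays out 2.4 × 205 = 492.00 in aggregate.
Group total = 334 + 492.00 = 826.00.

826.00 billion dollars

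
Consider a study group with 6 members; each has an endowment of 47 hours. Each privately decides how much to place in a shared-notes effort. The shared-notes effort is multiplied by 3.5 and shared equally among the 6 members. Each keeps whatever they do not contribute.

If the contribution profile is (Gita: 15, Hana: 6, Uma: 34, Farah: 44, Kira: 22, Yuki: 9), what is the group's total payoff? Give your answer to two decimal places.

607.00 hours

Total contributed: 15 + 6 + 34 + 44 + 22 + 9 = 130; total kept: 6 × 47 − 130 = 152.
The shared-notes effort pays out 3.5 × 130 = 455.00 in aggregate.
Group total = 152 + 455.00 = 607.00.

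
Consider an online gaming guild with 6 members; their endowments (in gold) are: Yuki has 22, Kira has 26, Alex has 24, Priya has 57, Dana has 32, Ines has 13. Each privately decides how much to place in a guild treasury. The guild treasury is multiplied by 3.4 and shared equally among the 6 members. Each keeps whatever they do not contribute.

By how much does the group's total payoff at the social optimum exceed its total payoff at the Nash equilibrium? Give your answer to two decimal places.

The private return per contributed unit is 3.4/6 = 0.5667 < 1 for every player regardless of endowment, so the Nash equilibrium is zero contribution and the group total is Σ E_j = 22 + 26 + 24 + 57 + 32 + 13 = 174.
Each contributed unit returns 3.400 to the group, so the social optimum is full contribution by everyone: group total = 3.400 × 174 = 591.60.
Efficiency loss = (3.400 − 1) × 174 = 417.60.

417.60 gold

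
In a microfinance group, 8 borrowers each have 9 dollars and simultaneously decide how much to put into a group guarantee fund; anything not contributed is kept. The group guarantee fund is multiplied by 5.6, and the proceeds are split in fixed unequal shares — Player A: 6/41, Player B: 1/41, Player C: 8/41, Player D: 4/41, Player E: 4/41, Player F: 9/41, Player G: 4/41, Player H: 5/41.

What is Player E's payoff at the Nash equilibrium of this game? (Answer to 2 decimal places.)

18.83 dollars

Player j's private return per contributed unit is 5.6 × (j's share). Contributing is weakly dominant for j when that share is at least 1/5.6 = 0.1786, and contributing 0 is dominant otherwise.
Player C and Player F clear that bar, contributing 9 each; the remaining 6 contribute 0. Total contributed: 18.
Player E keeps 9 and receives 5.6 × 18 × 4/41 = 9.83 from the group guarantee fund, for a payoff of 18.83.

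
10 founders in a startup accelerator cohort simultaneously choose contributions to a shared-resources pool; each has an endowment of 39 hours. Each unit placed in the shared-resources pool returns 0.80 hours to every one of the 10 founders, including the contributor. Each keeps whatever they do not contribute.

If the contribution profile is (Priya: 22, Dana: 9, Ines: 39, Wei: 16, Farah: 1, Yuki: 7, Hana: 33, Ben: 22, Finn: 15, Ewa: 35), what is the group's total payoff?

1783.00 hours

Total contributed: 22 + 9 + 39 + 16 + 1 + 7 + 33 + 22 + 15 + 35 = 199; total kept: 10 × 39 − 199 = 191.
The shared-resources pool pays out 0.80 × 10 × 199 = 1592.00 in aggregate.
Group total = 191 + 1592.00 = 1783.00.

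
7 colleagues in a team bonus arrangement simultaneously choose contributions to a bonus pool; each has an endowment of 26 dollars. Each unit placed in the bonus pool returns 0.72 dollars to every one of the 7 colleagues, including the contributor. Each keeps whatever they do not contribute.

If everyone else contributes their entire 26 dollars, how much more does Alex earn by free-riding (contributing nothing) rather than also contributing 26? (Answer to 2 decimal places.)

Switching from a contribution of 26 to 0 lets Alex keep an extra 26 dollars, but lowers the bonus pool by 26, which costs Alex their own share of that drop: 0.72 × 26 = 18.72.
Net gain = 26 − 18.72 = 7.28. The private return per contributed unit (0.72) is below 1, so free-riding is indeed the best response regardless of what the others do.

7.28 dollars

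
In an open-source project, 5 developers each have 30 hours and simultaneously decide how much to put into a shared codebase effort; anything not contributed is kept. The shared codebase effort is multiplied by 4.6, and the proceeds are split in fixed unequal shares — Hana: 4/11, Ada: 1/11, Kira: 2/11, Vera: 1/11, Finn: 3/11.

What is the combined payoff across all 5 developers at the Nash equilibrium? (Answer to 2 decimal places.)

Player j's private return per contributed unit is 4.6 × (j's share). Contributing is weakly dominant for j when that share is at least 1/4.6 = 0.2174, and contributing 0 is dominant otherwise.
Hana and Finn are above the threshold, contributing 30 each; the remaining 3 contribute 0. Total contributed: 60.
The shared codebase effort pays out 4.6 × 60 = 276.00 in total (split across the unequal shares, but the aggregate is all that matters for the group sum).
The 3 free-riders keep 30 each, adding 90. Group total = 90 + 276.00 = 366.00.

366.00 hours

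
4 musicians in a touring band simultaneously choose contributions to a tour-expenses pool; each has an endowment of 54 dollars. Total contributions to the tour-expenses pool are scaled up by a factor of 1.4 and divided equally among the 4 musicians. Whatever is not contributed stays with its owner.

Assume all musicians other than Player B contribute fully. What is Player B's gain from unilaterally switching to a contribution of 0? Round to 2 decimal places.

35.10 dollars

Switching from a contribution of 54 to 0 lets Player B keep an extra 54 dollars, but lowers the tour-expenses pool by 54, which costs Player B their own share of that drop: 1.4/4 × 54 = 18.90.
Net gain = 54 − 18.90 = 35.10. The private return per contributed unit (0.3500) is below 1, so free-riding is indeed the best response regardless of what the others do.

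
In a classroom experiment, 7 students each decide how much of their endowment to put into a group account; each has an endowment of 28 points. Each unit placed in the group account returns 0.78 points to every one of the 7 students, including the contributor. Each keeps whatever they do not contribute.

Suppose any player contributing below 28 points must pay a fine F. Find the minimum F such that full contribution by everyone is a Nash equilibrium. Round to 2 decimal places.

6.16 points

Given the others contribute fully, the best deviation is to contribute 0 (any partial contribution still incurs the fine and gives up units whose private return 0.78 is below 1).
Deviating from 28 to 0 saves 28 points but forfeits the deviator's share of the drop in the group account: 0.78 × 28 = 21.84.
So the deviation gain is 28 − 21.84 = 6.16, and the fine must be at least 6.16 points to wipe it out.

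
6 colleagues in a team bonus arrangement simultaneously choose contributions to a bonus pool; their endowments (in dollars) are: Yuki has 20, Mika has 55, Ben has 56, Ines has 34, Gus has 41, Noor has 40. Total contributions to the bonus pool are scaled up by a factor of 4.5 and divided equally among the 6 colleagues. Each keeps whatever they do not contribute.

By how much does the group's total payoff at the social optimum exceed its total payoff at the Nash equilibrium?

The private return per contributed unit is 4.5/6 = 0.7500 < 1 for every player regardless of endowment, so the Nash equilibrium is zero contribution and the group total is Σ E_j = 20 + 55 + 56 + 34 + 41 + 40 = 246.
Each contributed unit returns 4.500 to the group, so the social optimum is full contribution by everyone: group total = 4.500 × 246 = 1107.00.
Efficiency loss = (4.500 − 1) × 246 = 861.00.

861.00 dollars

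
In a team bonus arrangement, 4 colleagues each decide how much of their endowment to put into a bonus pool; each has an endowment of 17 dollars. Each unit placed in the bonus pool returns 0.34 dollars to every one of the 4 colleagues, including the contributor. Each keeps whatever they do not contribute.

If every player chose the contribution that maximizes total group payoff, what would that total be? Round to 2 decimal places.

Each contributed unit returns 1.360 to the group as a whole (0.34 to each of 4 players), which exceeds 1, so the social optimum is full contribution: group total = 1.360 × 68 = 92.48.

92.48 dollars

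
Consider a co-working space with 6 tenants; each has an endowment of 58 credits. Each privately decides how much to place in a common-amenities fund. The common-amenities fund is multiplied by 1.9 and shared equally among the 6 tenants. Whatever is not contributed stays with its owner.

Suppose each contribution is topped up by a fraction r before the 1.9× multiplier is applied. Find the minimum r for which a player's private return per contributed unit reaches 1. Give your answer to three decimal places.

With matching at rate r, one contributed unit becomes (1 + r) in the common-amenities fund and returns 1.9 × (1 + r) / 6 to the contributor.
Setting this equal to 1: 1 + r = 6/1.9 = 3.1579.
So the minimum matching rate is r = 3.1579 − 1 = 2.158.

2.158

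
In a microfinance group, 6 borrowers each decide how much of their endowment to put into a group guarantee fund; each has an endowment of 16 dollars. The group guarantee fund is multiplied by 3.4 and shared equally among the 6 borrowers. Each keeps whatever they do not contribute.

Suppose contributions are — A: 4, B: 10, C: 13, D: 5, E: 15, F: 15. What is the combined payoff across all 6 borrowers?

244.80 dollars

Total contributed: 4 + 10 + 13 + 5 + 15 + 15 = 62; total kept: 6 × 16 − 62 = 34.
The group guarantee fund pays out 3.4 × 62 = 210.80 in aggregate.
Group total = 34 + 210.80 = 244.80.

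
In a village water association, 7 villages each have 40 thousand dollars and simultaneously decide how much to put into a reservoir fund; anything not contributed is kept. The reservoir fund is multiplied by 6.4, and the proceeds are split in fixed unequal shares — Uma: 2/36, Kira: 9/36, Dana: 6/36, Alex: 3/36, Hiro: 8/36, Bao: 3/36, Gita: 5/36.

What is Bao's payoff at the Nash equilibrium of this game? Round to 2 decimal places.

104.00 thousand dollars

For player j, contributing a unit is worthwhile iff 6.4 × (j's share) ≥ 1, i.e. iff j's share is at least 0.1563.
The shares above 0.1563 belong to Kira, Dana and Hiro, contributing 40 each; the remaining 4 contribute 0. Total contributed: 120.
Bao keeps 40 and receives 6.4 × 120 × 3/36 = 64.00 from the reservoir fund, for a payoff of 104.00.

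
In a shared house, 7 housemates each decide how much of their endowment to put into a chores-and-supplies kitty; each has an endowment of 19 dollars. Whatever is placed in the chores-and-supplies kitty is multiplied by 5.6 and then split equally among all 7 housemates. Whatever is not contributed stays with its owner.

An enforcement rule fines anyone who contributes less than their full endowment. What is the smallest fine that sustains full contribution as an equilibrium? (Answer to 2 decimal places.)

3.80 dollars

Given the others contribute fully, the best deviation is to contribute 0 (any partial contribution still incurs the fine and gives up units whose private return 0.8000 is below 1).
Deviating from 19 to 0 saves 19 dollars but forfeits the deviator's share of the drop in the chores-and-supplies kitty: 5.6/7 × 19 = 15.20.
So the deviation gain is 19 − 15.20 = 3.80, and the fine must be at least 3.80 dollars to wipe it out.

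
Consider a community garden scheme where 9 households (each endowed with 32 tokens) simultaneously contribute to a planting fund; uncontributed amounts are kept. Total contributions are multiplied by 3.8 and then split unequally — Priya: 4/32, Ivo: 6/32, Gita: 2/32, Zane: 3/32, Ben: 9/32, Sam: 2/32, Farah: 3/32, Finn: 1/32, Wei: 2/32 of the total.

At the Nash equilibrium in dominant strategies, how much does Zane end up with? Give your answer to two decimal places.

43.40 tokens

For player j, contributing a unit is worthwhile iff 3.8 × (j's share) ≥ 1, i.e. iff j's share is at least 0.2632.
Ben alone (share 9/32) is above the threshold, contributing 32; the remaining 8 contribute 0. Total contributed: 32.
Zane keeps 32 and receives 3.8 × 32 × 3/32 = 11.40 from the planting fund, for a payoff of 43.40.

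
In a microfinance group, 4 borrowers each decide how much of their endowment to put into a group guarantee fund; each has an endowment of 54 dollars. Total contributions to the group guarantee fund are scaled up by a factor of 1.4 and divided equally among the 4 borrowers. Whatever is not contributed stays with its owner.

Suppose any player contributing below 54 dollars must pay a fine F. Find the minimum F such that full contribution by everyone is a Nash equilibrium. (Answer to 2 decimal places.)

Given the others contribute fully, the best deviation is to contribute 0 (any partial contribution still incurs the fine and gives up units whose private return 0.3500 is below 1).
Deviating from 54 to 0 saves 54 dollars but forfeits the deviator's share of the drop in the group guarantee fund: 1.4/4 × 54 = 18.90.
So the deviation gain is 54 − 18.90 = 35.10, and the fine must be at least 35.10 dollars to wipe it out.

35.10 dollars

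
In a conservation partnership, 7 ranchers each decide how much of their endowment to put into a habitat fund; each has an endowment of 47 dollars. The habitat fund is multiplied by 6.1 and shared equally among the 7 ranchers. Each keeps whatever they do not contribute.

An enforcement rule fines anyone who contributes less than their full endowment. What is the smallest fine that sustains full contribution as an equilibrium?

6.04 dollars

Given the others contribute fully, the best deviation is to contribute 0 (any partial contribution still incurs the fine and gives up units whose private return 0.8714 is below 1).
Deviating from 47 to 0 saves 47 dollars but forfeits the deviator's share of the drop in the habitat fund: 6.1/7 × 47 = 40.96.
So the deviation gain is 47 − 40.96 = 6.04, and the fine must be at least 6.04 dollars to wipe it out.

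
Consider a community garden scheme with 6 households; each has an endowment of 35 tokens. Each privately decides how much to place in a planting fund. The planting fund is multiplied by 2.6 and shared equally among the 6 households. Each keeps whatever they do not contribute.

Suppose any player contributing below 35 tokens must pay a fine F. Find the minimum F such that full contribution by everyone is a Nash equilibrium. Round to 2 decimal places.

19.83 tokens

Given the others contribute fully, the best deviation is to contribute 0 (any partial contribution still incurs the fine and gives up units whose private return 0.4333 is below 1).
Deviating from 35 to 0 saves 35 tokens but forfeits the deviator's share of the drop in the planting fund: 2.6/6 × 35 = 15.17.
So the deviation gain is 35 − 15.17 = 19.83, and the fine must be at least 19.83 tokens to wipe it out.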